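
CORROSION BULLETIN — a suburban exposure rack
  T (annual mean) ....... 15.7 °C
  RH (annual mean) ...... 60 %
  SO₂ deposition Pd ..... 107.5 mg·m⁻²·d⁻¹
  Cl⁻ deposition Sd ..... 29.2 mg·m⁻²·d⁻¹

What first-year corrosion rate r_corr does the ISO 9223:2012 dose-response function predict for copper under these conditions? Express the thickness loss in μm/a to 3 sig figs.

copper: T>10 °C ⇒ hinge -0.080·(15.7−10) = -0.4560
  sulphur-dioxide contribution → 0.3907 μm/a
  chloride contribution → 0.477 μm/a
  total first-year rate 0.8677 μm/a

r_corr = 0.868 μm/a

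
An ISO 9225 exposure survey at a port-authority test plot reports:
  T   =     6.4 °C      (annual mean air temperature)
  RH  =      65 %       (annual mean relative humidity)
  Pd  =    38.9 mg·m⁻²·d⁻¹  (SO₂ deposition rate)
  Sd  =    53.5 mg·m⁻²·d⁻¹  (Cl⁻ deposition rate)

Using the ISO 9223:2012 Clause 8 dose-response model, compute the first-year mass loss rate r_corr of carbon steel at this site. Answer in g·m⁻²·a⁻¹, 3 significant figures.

carbon steel: f(T) = +0.150·(T−10) [T≤10 °C] = -0.5400
  SO₂ term: 1.77·38.9^0.52·exp(0.02·65-0.5400) = 25.4
  Cl⁻ term: 0.102·53.5^0.62·exp(0.033·65+0.04·6.4) = 13.27
  r_corr = 25.4 + 13.27 = 38.67 μm/a
Convert to mass loss: 38.67 μm/a × 7.85 g/cm³ = 303.6 g·m⁻²·a⁻¹

r_corr = 304 g·m⁻²·a⁻¹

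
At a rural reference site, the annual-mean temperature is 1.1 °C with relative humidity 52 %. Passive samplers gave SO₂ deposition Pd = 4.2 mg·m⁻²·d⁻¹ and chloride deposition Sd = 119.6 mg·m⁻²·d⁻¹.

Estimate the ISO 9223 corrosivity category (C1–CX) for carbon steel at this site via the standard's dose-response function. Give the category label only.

carbon steel: T≤10 °C ⇒ hinge +0.150·(1.1−10) = -1.3350
  Pd branch = 1.77·Pd^0.52·e^(0.02·RH+f) = 2.779 μm/a
  Cl⁻ term: 0.102·119.6^0.62·exp(0.033·52+0.04·1.1) = 11.51
  r_corr = 2.779 + 11.51 = 14.29 μm/a
ISO 9223 Table 2 (carbon steel): 1.3 < 14.3 ≤ 25 μm/a ⇒ C2

C2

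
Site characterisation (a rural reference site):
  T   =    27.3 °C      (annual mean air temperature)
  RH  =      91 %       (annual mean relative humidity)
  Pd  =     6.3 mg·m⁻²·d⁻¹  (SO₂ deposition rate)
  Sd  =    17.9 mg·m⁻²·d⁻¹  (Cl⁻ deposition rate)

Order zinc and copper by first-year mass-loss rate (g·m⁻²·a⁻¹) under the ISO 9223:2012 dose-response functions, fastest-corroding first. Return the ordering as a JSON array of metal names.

zinc: temperature factor f = -0.071·(17.3) = -1.2283
  Pd branch = 0.0129·Pd^0.44·e^(0.046·RH+f) = 0.5582 μm/a
  Cl⁻ term: 0.0175·17.9^0.57·exp(0.008·91+0.085·27.3) = 1.91
  r_corr = 0.5582 + 1.91 = 2.469 μm/a
  mass loss = 2.469 μm/a × 7.14 g/cm³ = 17.63 g·m⁻²·a⁻¹
copper: temperature factor f = -0.080·(17.3) = -1.3840
  Pd branch = 0.0053·Pd^0.26·e^(0.059·RH+f) = 0.46 μm/a
  Sd branch = 0.01025·Sd^0.27·e^(0.036·RH+0.049·T) = 2.253 μm/a
  r_corr = 0.46 + 2.253 = 2.713 μm/a
  mass loss = 2.713 μm/a × 8.96 g/cm³ = 24.31 g·m⁻²·a⁻¹
Ordering by g·m⁻²·a⁻¹: copper (24.3) > zinc (17.6)

["copper", "zinc"]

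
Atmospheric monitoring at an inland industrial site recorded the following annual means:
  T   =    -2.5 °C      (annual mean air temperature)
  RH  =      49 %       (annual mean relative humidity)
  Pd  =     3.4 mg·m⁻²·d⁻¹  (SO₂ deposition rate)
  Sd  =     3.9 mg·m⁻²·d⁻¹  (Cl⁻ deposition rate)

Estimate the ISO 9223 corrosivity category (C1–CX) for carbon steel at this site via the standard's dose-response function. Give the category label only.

carbon steel: T≤10 °C ⇒ hinge +0.150·(-2.5−10) = -1.8750
  sulphur-dioxide contribution → 1.367 μm/a
  chloride contribution → 1.081 μm/a
  total first-year rate 2.448 μm/a
Category bounds: 1.3…25 μm/a bracket r_corr ⇒ C2

C2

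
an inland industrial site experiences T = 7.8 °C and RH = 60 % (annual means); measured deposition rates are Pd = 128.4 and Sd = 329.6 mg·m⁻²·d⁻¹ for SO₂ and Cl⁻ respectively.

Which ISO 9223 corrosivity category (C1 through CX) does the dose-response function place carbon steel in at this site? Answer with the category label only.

carbon steel: f(T) = +0.150·(T−10) [T≤10 °C] = -0.3300
  SO₂ term: 1.77·128.4^0.52·exp(0.02·60-0.3300) = 52.75
  Cl⁻ term: 0.102·329.6^0.62·exp(0.033·60+0.04·7.8) = 36.74
  r_corr = 52.75 + 36.74 = 89.5 μm/a
ISO 9223 Table 2 (carbon steel): 80 < 89.5 ≤ 200 μm/a ⇒ C5

C5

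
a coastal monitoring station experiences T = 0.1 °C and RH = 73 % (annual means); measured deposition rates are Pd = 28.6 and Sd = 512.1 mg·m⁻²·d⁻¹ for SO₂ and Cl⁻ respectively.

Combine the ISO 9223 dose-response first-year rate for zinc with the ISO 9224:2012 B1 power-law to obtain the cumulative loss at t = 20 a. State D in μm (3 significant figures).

zinc: temperature factor f = +0.038·(-9.9) = -0.3762
  SO₂ term: 0.0129·28.6^0.44·exp(0.046·73-0.3762) = 1.113
  Sd branch = 0.0175·Sd^0.57·e^(0.008·RH+0.085·T) = 1.108 μm/a
  r_corr = 1.113 + 1.108 = 2.221 μm/a
Power-law: D(20) = r_corr · 20^0.813
  D(20) = 2.221 × 20^0.813 = 2.221 × 11.42 = 25.37 μm

D(20) = 25.4 μm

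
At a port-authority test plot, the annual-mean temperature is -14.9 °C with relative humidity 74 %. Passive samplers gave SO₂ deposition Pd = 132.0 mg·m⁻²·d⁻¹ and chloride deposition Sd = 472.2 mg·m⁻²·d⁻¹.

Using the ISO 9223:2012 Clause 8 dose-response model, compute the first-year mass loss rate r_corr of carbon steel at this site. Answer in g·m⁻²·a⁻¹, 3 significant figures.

carbon steel: temperature factor f = +0.150·(-24.9) = -3.7350
  sulphur-dioxide contribution → 2.351 μm/a
  chloride contribution → 29.39 μm/a
  ⇒ r_corr(carbon steel) = 31.75 μm/a
Convert to mass loss: 31.75 μm/a × 7.85 g/cm³ = 249.2 g·m⁻²·a⁻¹

r_corr = 249 g·m⁻²·a⁻¹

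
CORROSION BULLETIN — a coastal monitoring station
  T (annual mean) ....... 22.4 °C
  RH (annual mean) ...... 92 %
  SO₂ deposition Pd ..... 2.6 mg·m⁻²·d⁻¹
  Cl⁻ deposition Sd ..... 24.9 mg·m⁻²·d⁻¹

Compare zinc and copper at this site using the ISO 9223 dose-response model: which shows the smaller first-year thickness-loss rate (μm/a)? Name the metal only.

zinc

zinc: temperature factor f = -0.071·(12.4) = -0.8804
  sulphur-dioxide contribution → 0.5607 μm/a
  chloride contribution → 1.533 μm/a
  total first-year rate 2.093 μm/a
copper: temperature factor f = -0.080·(12.4) = -0.9920
  sulphur-dioxide contribution → 0.5737 μm/a
  chloride contribution → 2.008 μm/a
  total first-year rate 2.582 μm/a
Ordering by μm/a: copper (2.58) > zinc (2.09)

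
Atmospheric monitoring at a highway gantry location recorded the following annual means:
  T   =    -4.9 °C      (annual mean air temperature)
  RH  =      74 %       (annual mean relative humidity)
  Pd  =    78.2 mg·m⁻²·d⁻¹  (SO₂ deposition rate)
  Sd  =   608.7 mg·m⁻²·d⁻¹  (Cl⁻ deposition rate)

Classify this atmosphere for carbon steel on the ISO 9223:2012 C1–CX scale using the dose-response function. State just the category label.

C4

carbon steel: f(T) = +0.150·(T−10) [T≤10 °C] = -2.2350
  Pd branch = 1.77·Pd^0.52·e^(0.02·RH+f) = 8.027 μm/a
  Cl⁻ term: 0.102·608.7^0.62·exp(0.033·74+0.04·-4.9) = 51.33
  r_corr = 8.027 + 51.33 = 59.36 μm/a
ISO 9223 Table 2 (carbon steel): 50 < 59.4 ≤ 80 μm/a ⇒ C4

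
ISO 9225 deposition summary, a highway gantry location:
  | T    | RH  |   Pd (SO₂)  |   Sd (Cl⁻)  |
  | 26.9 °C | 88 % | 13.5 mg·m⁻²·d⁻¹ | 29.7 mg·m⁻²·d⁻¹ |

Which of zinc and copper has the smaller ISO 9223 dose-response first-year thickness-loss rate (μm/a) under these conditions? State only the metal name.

zinc: temperature factor f = -0.071·(16.9) = -1.1999
  sulphur-dioxide contribution → 0.6996 μm/a
  chloride contribution → 2.406 μm/a
  ⇒ r_corr(zinc) = 3.105 μm/a
copper: T>10 °C ⇒ hinge -0.080·(26.9−10) = -1.3520
  sulphur-dioxide contribution → 0.4851 μm/a
  chloride contribution → 2.273 μm/a
  total first-year rate 2.758 μm/a
Ordering by μm/a: zinc (3.11) > copper (2.76)

copper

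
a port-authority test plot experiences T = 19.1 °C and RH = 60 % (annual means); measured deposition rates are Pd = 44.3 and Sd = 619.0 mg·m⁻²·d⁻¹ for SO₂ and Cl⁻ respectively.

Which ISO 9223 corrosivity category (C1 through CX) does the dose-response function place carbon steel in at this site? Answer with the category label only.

carbon steel: temperature factor f = -0.054·(9.1) = -0.4914
  Pd branch = 1.77·Pd^0.52·e^(0.02·RH+f) = 25.81 μm/a
  Sd branch = 0.102·Sd^0.62·e^(0.033·RH+0.04·T) = 85.34 μm/a
  r_corr = 25.81 + 85.34 = 111.2 μm/a
Category bounds: 80…200 μm/a bracket r_corr ⇒ C5

C5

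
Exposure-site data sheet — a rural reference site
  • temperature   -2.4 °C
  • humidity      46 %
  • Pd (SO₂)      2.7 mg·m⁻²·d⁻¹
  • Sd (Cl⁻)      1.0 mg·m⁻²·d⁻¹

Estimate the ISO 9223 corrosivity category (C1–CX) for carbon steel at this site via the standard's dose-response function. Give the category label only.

C2

carbon steel: T≤10 °C ⇒ hinge +0.150·(-2.4−10) = -1.8600
  Pd branch = 1.77·Pd^0.52·e^(0.02·RH+f) = 1.159 μm/a
  Sd branch = 0.102·Sd^0.62·e^(0.033·RH+0.04·T) = 0.4228 μm/a
  sum: 1.159 + 0.4228 → r_corr = 1.582 μm/a
Category bounds: 1.3…25 μm/a bracket r_corr ⇒ C2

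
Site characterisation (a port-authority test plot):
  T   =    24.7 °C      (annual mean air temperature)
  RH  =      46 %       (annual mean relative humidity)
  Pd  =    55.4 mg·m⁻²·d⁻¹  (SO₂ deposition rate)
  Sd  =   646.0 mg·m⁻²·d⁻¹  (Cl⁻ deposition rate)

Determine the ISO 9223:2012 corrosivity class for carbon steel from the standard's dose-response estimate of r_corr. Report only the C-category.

carbon steel: temperature factor f = -0.054·(14.7) = -0.7938
  Pd branch = 1.77·Pd^0.52·e^(0.02·RH+f) = 16.2 μm/a
  Cl⁻ term: 0.102·646.0^0.62·exp(0.033·46+0.04·24.7) = 69.07
  r_corr = 16.2 + 69.07 = 85.27 μm/a
Category bounds: 80…200 μm/a bracket r_corr ⇒ C5

C5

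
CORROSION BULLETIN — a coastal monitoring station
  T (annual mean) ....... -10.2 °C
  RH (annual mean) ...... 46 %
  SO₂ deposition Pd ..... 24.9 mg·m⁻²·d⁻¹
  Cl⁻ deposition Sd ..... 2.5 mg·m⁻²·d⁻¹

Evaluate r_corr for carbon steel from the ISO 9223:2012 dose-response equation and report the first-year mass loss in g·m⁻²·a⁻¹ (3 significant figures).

carbon steel: temperature factor f = +0.150·(-20.2) = -3.0300
  sulphur-dioxide contribution → 1.142 μm/a
  chloride contribution → 0.5462 μm/a
  ⇒ r_corr(carbon steel) = 1.688 μm/a
Convert to mass loss: 1.688 μm/a × 7.85 g/cm³ = 13.25 g·m⁻²·a⁻¹

r_corr = 13.3 g·m⁻²·a⁻¹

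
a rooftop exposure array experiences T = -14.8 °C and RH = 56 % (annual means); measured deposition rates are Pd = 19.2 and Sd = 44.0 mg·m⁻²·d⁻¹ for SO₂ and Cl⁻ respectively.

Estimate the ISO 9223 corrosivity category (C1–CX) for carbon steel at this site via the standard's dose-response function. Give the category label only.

carbon steel: f(T) = +0.150·(T−10) [T≤10 °C] = -3.7200
  sulphur-dioxide contribution → 0.6111 μm/a
  chloride contribution → 3.741 μm/a
  total first-year rate 4.352 μm/a
ISO 9223 Table 2 (carbon steel): 1.3 < 4.35 ≤ 25 μm/a ⇒ C2

C2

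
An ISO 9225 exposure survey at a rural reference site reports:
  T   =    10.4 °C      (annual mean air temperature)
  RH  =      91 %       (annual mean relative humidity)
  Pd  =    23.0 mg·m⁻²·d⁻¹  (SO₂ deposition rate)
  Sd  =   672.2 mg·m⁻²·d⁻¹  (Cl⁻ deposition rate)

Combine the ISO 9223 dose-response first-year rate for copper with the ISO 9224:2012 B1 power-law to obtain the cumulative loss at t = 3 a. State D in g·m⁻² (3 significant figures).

copper: T>10 °C ⇒ hinge -0.080·(10.4−10) = -0.0320
  sulphur-dioxide contribution → 2.49 μm/a
  chloride contribution → 2.619 μm/a
  ⇒ r_corr(copper) = 5.109 μm/a
Long-term exponent b (ISO 9224 Table 2, B1) = 0.667
  D(3) = 5.109 × 3^0.667 = 5.109 × 2.081 = 10.63 μm
  Mass loss = 10.63 μm × 8.96 g/cm³ = 95.26 g·m⁻²

D(3) = 95.3 g·m⁻²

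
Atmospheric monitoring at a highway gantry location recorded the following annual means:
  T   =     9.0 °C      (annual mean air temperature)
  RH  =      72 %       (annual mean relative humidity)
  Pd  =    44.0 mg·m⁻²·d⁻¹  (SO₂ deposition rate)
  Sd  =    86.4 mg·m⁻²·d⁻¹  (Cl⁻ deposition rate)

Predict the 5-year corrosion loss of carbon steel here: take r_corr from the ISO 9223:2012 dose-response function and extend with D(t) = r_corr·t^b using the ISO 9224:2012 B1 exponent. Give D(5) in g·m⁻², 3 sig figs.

carbon steel: f(T) = +0.150·(T−10) [T≤10 °C] = -0.1500
  Pd branch = 1.77·Pd^0.52·e^(0.02·RH+f) = 46.01 μm/a
  Sd branch = 0.102·Sd^0.62·e^(0.033·RH+0.04·T) = 24.97 μm/a
  sum: 46.01 + 24.97 → r_corr = 70.98 μm/a
Long-term exponent b (ISO 9224 Table 2, B1) = 0.523
  D(5) = 70.98 × 5^0.523 = 70.98 × 2.32 = 164.7 μm
  Mass loss = 164.7 μm × 7.85 g/cm³ = 1293 g·m⁻²

D(5) = 1.29e+03 g·m⁻²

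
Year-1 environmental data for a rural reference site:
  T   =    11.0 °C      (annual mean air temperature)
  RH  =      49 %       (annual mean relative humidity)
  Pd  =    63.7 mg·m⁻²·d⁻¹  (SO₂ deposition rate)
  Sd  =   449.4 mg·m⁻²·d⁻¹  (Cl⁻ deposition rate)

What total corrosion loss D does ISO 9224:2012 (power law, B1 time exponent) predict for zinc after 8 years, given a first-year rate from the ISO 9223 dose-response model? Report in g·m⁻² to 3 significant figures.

zinc: temperature factor f = -0.071·(1.0) = -0.0710
  Pd branch = 0.0129·Pd^0.44·e^(0.046·RH+f) = 0.712 μm/a
  Cl⁻ term: 0.0175·449.4^0.57·exp(0.008·49+0.085·11.0) = 2.145
  r_corr = 0.712 + 2.145 = 2.857 μm/a
Power-law: D(8) = r_corr · 8^0.813
  D(8) = 2.857 × 8^0.813 = 2.857 × 5.423 = 15.49 μm
  Mass loss = 15.49 μm × 7.14 g/cm³ = 110.6 g·m⁻²

D(8) = 111 g·m⁻²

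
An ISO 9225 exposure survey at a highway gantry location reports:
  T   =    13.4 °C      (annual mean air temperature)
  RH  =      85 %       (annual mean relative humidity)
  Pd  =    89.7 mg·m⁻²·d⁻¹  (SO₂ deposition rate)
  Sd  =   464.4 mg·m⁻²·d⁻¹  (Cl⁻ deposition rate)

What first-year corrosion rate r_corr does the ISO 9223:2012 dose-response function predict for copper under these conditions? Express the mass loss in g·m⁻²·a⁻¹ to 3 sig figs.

r_corr = 37.4 g·m⁻²·a⁻¹

copper: f(T) = -0.080·(T−10) [T>10 °C] = -0.2720
  SO₂ term: 0.0053·89.7^0.26·exp(0.059·85-0.2720) = 1.958
  Cl⁻ term: 0.01025·464.4^0.27·exp(0.036·85+0.049·13.4) = 2.213
  sum: 1.958 + 2.213 → r_corr = 4.171 μm/a
Convert to mass loss: 4.171 μm/a × 8.96 g/cm³ = 37.37 g·m⁻²·a⁻¹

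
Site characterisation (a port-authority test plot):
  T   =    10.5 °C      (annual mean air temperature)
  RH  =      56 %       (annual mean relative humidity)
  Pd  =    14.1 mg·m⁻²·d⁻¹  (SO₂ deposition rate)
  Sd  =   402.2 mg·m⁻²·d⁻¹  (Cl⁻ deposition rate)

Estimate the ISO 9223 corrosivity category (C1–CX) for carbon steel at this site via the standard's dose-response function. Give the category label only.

C4

carbon steel: f(T) = -0.054·(T−10) [T>10 °C] = -0.0270
  Pd branch = 1.77·Pd^0.52·e^(0.02·RH+f) = 20.91 μm/a
  Sd branch = 0.102·Sd^0.62·e^(0.033·RH+0.04·T) = 40.58 μm/a
  r_corr = 20.91 + 40.58 = 61.49 μm/a
Category bounds: 50…80 μm/a bracket r_corr ⇒ C4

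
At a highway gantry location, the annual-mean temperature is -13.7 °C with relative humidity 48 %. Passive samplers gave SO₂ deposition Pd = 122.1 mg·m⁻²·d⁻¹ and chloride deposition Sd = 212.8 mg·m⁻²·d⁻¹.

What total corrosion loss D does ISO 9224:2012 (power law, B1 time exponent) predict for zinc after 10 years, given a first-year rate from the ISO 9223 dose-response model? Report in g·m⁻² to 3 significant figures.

zinc: f(T) = +0.038·(T−10) [T≤10 °C] = -0.9006
  SO₂ term: 0.0129·122.1^0.44·exp(0.046·48-0.9006) = 0.3949
  Sd branch = 0.0175·Sd^0.57·e^(0.008·RH+0.085·T) = 0.1702 μm/a
  sum: 0.3949 + 0.1702 → r_corr = 0.5652 μm/a
ISO 9224: D(t) = r_corr · t^b with b = 0.813 (zinc, B1)
  D(10) = 0.5652 × 10^0.813 = 0.5652 × 6.501 = 3.674 μm
  Mass loss = 3.674 μm × 7.14 g/cm³ = 26.23 g·m⁻²

D(10) = 26.2 g·m⁻²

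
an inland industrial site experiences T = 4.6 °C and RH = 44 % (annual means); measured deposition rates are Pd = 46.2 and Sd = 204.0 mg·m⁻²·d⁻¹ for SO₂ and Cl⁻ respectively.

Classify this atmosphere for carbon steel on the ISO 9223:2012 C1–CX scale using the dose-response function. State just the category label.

carbon steel: T≤10 °C ⇒ hinge +0.150·(4.6−10) = -0.8100
  SO₂ term: 1.77·46.2^0.52·exp(0.02·44-0.8100) = 13.93
  Cl⁻ term: 0.102·204.0^0.62·exp(0.033·44+0.04·4.6) = 14.16
  r_corr = 13.93 + 14.16 = 28.09 μm/a
28.1 μm/a falls in (25, 50] for carbon steel → category C3

C3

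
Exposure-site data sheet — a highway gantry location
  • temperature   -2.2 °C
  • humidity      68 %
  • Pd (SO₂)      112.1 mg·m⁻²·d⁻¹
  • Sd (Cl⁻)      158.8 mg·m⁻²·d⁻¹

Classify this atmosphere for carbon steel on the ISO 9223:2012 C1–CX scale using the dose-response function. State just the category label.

C3

carbon steel: T≤10 °C ⇒ hinge +0.150·(-2.2−10) = -1.8300
  Pd branch = 1.77·Pd^0.52·e^(0.02·RH+f) = 12.87 μm/a
  Sd branch = 0.102·Sd^0.62·e^(0.033·RH+0.04·T) = 20.39 μm/a
  sum: 12.87 + 20.39 → r_corr = 33.26 μm/a
ISO 9223 Table 2 (carbon steel): 25 < 33.3 ≤ 50 μm/a ⇒ C3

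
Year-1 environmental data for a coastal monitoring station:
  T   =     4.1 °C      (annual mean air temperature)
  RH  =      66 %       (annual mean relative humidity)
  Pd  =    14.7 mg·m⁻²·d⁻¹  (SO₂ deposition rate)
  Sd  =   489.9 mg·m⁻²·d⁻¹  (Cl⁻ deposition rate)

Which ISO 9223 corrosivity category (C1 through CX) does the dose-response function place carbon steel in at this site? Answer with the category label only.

C4

carbon steel: temperature factor f = +0.150·(-5.9) = -0.8850
  SO₂ term: 1.77·14.7^0.52·exp(0.02·66-0.8850) = 11.06
  Cl⁻ term: 0.102·489.9^0.62·exp(0.033·66+0.04·4.1) = 49.38
  r_corr = 11.06 + 49.38 = 60.45 μm/a
Category bounds: 50…80 μm/a bracket r_corr ⇒ C4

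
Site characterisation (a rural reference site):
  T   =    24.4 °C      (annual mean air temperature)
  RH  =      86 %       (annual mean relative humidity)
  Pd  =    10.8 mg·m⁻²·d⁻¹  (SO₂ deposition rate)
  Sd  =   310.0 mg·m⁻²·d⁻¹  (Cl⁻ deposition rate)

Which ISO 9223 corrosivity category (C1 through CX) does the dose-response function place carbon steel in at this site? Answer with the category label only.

C5

carbon steel: f(T) = -0.054·(T−10) [T>10 °C] = -0.7776
  Pd branch = 1.77·Pd^0.52·e^(0.02·RH+f) = 15.65 μm/a
  Sd branch = 0.102·Sd^0.62·e^(0.033·RH+0.04·T) = 162 μm/a
  sum: 15.65 + 162 → r_corr = 177.7 μm/a
178 μm/a falls in (80, 200] for carbon steel → category C5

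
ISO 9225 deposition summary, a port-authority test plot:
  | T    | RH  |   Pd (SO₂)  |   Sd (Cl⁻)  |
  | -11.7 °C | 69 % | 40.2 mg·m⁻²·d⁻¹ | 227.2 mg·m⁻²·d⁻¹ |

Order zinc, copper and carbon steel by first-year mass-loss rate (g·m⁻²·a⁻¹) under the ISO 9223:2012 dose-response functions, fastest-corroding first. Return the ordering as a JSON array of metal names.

zinc: temperature factor f = +0.038·(-21.7) = -0.8246
  SO₂ term: 0.0129·40.2^0.44·exp(0.046·69-0.8246) = 0.6867
  Sd branch = 0.0175·Sd^0.57·e^(0.008·RH+0.085·T) = 0.2478 μm/a
  sum: 0.6867 + 0.2478 → r_corr = 0.9345 μm/a
  mass loss = 0.9345 μm/a × 7.14 g/cm³ = 6.672 g·m⁻²·a⁻¹
copper: f(T) = +0.126·(T−10) [T≤10 °C] = -2.7342
  Pd branch = 0.0053·Pd^0.26·e^(0.059·RH+f) = 0.05272 μm/a
  Sd branch = 0.01025·Sd^0.27·e^(0.036·RH+0.049·T) = 0.2998 μm/a
  r_corr = 0.05272 + 0.2998 = 0.3525 μm/a
  mass loss = 0.3525 μm/a × 8.96 g/cm³ = 3.158 g·m⁻²·a⁻¹
carbon steel: T≤10 °C ⇒ hinge +0.150·(-11.7−10) = -3.2550
  Pd branch = 1.77·Pd^0.52·e^(0.02·RH+f) = 1.853 μm/a
  Cl⁻ term: 0.102·227.2^0.62·exp(0.033·69+0.04·-11.7) = 18
  r_corr = 1.853 + 18 = 19.85 μm/a
  mass loss = 19.85 μm/a × 7.85 g/cm³ = 155.8 g·m⁻²·a⁻¹
Ordering by g·m⁻²·a⁻¹: carbon steel (156) > zinc (6.67) > copper (3.16)

["carbon steel", "zinc", "copper"]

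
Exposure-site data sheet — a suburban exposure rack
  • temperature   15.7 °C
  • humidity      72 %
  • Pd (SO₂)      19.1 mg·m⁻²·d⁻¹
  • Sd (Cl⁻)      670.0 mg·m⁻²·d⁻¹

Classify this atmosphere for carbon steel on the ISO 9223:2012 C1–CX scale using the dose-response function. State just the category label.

carbon steel: temperature factor f = -0.054·(5.7) = -0.3078
  SO₂ term: 1.77·19.1^0.52·exp(0.02·72-0.3078) = 25.46
  Sd branch = 0.102·Sd^0.62·e^(0.033·RH+0.04·T) = 116.2 μm/a
  sum: 25.46 + 116.2 → r_corr = 141.7 μm/a
142 μm/a falls in (80, 200] for carbon steel → category C5

C5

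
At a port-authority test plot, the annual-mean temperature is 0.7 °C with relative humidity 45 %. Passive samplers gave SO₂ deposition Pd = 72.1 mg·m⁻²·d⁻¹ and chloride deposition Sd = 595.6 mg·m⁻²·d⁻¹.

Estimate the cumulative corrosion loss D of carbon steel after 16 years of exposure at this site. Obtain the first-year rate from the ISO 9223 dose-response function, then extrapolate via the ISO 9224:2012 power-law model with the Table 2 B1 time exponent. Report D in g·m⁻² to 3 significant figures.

carbon steel: f(T) = +0.150·(T−10) [T≤10 °C] = -1.3950
  sulphur-dioxide contribution → 9.98 μm/a
  chloride contribution → 24.33 μm/a
  total first-year rate 34.31 μm/a
ISO 9224: D(t) = r_corr · t^b with b = 0.523 (carbon steel, B1)
  D(16) = 34.31 × 16^0.523 = 34.31 × 4.263 = 146.3 μm
  Mass loss = 146.3 μm × 7.85 g/cm³ = 1148 g·m⁻²

D(16) = 1.15e+03 g·m⁻²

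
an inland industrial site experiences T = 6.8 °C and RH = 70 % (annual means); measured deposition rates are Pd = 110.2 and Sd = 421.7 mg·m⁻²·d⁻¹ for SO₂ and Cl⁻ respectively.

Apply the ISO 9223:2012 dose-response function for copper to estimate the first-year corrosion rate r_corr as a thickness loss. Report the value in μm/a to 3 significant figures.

r_corr = 1.66 μm/a

copper: temperature factor f = +0.126·(-3.2) = -0.4032
  Pd branch = 0.0053·Pd^0.26·e^(0.059·RH+f) = 0.7478 μm/a
  Sd branch = 0.01025·Sd^0.27·e^(0.036·RH+0.049·T) = 0.9091 μm/a
  sum: 0.7478 + 0.9091 → r_corr = 1.657 μm/a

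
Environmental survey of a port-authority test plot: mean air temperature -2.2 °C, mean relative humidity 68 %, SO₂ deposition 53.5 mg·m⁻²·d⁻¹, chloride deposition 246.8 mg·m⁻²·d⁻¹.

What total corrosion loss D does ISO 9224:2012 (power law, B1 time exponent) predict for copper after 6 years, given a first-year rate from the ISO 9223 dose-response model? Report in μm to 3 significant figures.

copper: temperature factor f = +0.126·(-12.2) = -1.5372
  sulphur-dioxide contribution → 0.1772 μm/a
  chloride contribution → 0.471 μm/a
  ⇒ r_corr(copper) = 0.6482 μm/a
Long-term exponent b (ISO 9224 Table 2, B1) = 0.667
  D(6) = 0.6482 × 6^0.667 = 0.6482 × 3.304 = 2.141 μm

D(6) = 2.14 μm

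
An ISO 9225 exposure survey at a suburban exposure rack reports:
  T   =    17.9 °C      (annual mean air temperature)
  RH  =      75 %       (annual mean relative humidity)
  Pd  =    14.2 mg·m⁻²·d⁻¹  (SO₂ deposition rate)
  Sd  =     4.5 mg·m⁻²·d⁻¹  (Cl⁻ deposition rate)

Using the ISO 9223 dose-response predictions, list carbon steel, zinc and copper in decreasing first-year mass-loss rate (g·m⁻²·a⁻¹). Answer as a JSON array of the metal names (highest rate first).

["carbon steel", "copper", "zinc"]

carbon steel: temperature factor f = -0.054·(7.9) = -0.4266
  sulphur-dioxide contribution → 20.57 μm/a
  chloride contribution → 6.301 μm/a
  ⇒ r_corr(carbon steel) = 26.88 μm/a
  mass loss = 26.88 μm/a × 7.85 g/cm³ = 211 g·m⁻²·a⁻¹
zinc: f(T) = -0.071·(T−10) [T>10 °C] = -0.5609
  sulphur-dioxide contribution → 0.7453 μm/a
  chloride contribution → 0.3441 μm/a
  ⇒ r_corr(zinc) = 1.089 μm/a
  mass loss = 1.089 μm/a × 7.14 g/cm³ = 7.778 g·m⁻²·a⁻¹
copper: temperature factor f = -0.080·(7.9) = -0.6320
  sulphur-dioxide contribution → 0.469 μm/a
  chloride contribution → 0.5503 μm/a
  total first-year rate 1.019 μm/a
  mass loss = 1.019 μm/a × 8.96 g/cm³ = 9.133 g·m⁻²·a⁻¹
Ordering by g·m⁻²·a⁻¹: carbon steel (211) > copper (9.13) > zinc (7.78)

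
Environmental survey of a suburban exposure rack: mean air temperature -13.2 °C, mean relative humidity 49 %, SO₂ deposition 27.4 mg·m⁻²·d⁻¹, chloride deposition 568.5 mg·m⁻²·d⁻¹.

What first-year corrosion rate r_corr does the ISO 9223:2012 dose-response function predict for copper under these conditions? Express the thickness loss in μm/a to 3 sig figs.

r_corr = 0.186 μm/a

copper: T≤10 °C ⇒ hinge +0.126·(-13.2−10) = -2.9232
  Pd branch = 0.0053·Pd^0.26·e^(0.059·RH+f) = 0.01214 μm/a
  Sd branch = 0.01025·Sd^0.27·e^(0.036·RH+0.049·T) = 0.1737 μm/a
  r_corr = 0.01214 + 0.1737 = 0.1858 μm/a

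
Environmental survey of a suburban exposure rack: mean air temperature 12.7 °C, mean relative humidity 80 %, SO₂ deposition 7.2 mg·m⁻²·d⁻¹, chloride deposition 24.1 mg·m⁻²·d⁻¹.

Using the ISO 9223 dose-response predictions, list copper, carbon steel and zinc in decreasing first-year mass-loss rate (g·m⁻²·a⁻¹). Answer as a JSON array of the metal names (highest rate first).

copper: temperature factor f = -0.080·(2.7) = -0.2160
  Pd branch = 0.0053·Pd^0.26·e^(0.059·RH+f) = 0.8003 μm/a
  Sd branch = 0.01025·Sd^0.27·e^(0.036·RH+0.049·T) = 0.8033 μm/a
  r_corr = 0.8003 + 0.8033 = 1.604 μm/a
  mass loss = 1.604 μm/a × 8.96 g/cm³ = 14.37 g·m⁻²·a⁻¹
carbon steel: f(T) = -0.054·(T−10) [T>10 °C] = -0.1458
  SO₂ term: 1.77·7.2^0.52·exp(0.02·80-0.1458) = 21.15
  Cl⁻ term: 0.102·24.1^0.62·exp(0.033·80+0.04·12.7) = 17.08
  r_corr = 21.15 + 17.08 = 38.24 μm/a
  mass loss = 38.24 μm/a × 7.85 g/cm³ = 300.2 g·m⁻²·a⁻¹
zinc: temperature factor f = -0.071·(2.7) = -0.1917
  SO₂ term: 0.0129·7.2^0.44·exp(0.046·80-0.1917) = 1.006
  Cl⁻ term: 0.0175·24.1^0.57·exp(0.008·80+0.085·12.7) = 0.5992
  r_corr = 1.006 + 0.5992 = 1.606 μm/a
  mass loss = 1.606 μm/a × 7.14 g/cm³ = 11.46 g·m⁻²·a⁻¹
Ordering by g·m⁻²·a⁻¹: carbon steel (300) > copper (14.4) > zinc (11.5)

["carbon steel", "copper", "zinc"]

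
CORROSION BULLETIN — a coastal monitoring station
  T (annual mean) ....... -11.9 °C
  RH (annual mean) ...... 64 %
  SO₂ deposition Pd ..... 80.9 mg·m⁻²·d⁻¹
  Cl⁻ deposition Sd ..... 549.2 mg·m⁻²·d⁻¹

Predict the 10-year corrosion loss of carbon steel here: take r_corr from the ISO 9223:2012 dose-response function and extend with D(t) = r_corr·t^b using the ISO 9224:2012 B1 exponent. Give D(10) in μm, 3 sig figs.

carbon steel: f(T) = +0.150·(T−10) [T≤10 °C] = -3.2850
  Pd branch = 1.77·Pd^0.52·e^(0.02·RH+f) = 2.341 μm/a
  Cl⁻ term: 0.102·549.2^0.62·exp(0.033·64+0.04·-11.9) = 26.17
  r_corr = 2.341 + 26.17 = 28.51 μm/a
ISO 9224: D(t) = r_corr · t^b with b = 0.523 (carbon steel, B1)
  D(10) = 28.51 × 10^0.523 = 28.51 × 3.334 = 95.05 μm

D(10) = 95.0 μm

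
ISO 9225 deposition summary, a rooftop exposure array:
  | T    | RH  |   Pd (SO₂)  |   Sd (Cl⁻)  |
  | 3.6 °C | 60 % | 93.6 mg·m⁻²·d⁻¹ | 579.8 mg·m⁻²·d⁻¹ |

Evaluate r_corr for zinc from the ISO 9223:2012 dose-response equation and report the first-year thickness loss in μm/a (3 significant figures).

zinc: T≤10 °C ⇒ hinge +0.038·(3.6−10) = -0.2432
  sulphur-dioxide contribution → 1.178 μm/a
  chloride contribution → 1.444 μm/a
  ⇒ r_corr(zinc) = 2.621 μm/a

r_corr = 2.62 μm/a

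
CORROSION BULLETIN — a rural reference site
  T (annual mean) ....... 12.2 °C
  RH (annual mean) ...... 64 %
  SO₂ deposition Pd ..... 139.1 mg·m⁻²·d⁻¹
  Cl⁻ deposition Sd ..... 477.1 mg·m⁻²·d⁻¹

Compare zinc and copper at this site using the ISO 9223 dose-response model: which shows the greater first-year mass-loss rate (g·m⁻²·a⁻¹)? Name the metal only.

zinc

zinc: temperature factor f = -0.071·(2.2) = -0.1562
  SO₂ term: 0.0129·139.1^0.44·exp(0.046·64-0.1562) = 1.838
  Sd branch = 0.0175·Sd^0.57·e^(0.008·RH+0.085·T) = 2.771 μm/a
  r_corr = 1.838 + 2.771 = 4.609 μm/a
  mass loss = 4.609 μm/a × 7.14 g/cm³ = 32.91 g·m⁻²·a⁻¹
copper: f(T) = -0.080·(T−10) [T>10 °C] = -0.1760
  SO₂ term: 0.0053·139.1^0.26·exp(0.059·64-0.1760) = 0.6998
  Cl⁻ term: 0.01025·477.1^0.27·exp(0.036·64+0.049·12.2) = 0.9867
  sum: 0.6998 + 0.9867 → r_corr = 1.687 μm/a
  mass loss = 1.687 μm/a × 8.96 g/cm³ = 15.11 g·m⁻²·a⁻¹
Ordering by g·m⁻²·a⁻¹: zinc (32.9) > copper (15.1)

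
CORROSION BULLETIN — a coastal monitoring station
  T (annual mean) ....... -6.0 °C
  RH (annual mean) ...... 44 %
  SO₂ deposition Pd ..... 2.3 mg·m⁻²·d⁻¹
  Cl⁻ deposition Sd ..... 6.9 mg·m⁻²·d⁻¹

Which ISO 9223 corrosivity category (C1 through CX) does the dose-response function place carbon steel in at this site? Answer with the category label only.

C2

carbon steel: temperature factor f = +0.150·(-16.0) = -2.4000
  Pd branch = 1.77·Pd^0.52·e^(0.02·RH+f) = 0.597 μm/a
  Cl⁻ term: 0.102·6.9^0.62·exp(0.033·44+0.04·-6.0) = 1.135
  r_corr = 0.597 + 1.135 = 1.732 μm/a
1.73 μm/a falls in (1.3, 25] for carbon steel → category C2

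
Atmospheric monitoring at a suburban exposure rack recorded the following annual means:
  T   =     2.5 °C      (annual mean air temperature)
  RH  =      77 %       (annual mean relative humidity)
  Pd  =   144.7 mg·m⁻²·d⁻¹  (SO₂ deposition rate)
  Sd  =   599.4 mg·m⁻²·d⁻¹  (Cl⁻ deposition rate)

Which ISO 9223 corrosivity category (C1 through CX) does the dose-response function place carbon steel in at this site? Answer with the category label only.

C5

carbon steel: temperature factor f = +0.150·(-7.5) = -1.1250
  sulphur-dioxide contribution → 35.62 μm/a
  chloride contribution → 75.47 μm/a
  ⇒ r_corr(carbon steel) = 111.1 μm/a
Category bounds: 80…200 μm/a bracket r_corr ⇒ C5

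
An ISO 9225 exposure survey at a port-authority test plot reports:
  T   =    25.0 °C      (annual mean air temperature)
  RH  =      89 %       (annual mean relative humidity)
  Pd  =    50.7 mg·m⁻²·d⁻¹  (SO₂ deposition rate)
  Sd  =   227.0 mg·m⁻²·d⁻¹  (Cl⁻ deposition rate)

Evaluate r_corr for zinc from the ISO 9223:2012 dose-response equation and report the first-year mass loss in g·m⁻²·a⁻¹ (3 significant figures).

r_corr = 57.7 g·m⁻²·a⁻¹

zinc: temperature factor f = -0.071·(15.0) = -1.0650
  sulphur-dioxide contribution → 1.501 μm/a
  chloride contribution → 6.578 μm/a
  ⇒ r_corr(zinc) = 8.078 μm/a
Convert to mass loss: 8.078 μm/a × 7.14 g/cm³ = 57.68 g·m⁻²·a⁻¹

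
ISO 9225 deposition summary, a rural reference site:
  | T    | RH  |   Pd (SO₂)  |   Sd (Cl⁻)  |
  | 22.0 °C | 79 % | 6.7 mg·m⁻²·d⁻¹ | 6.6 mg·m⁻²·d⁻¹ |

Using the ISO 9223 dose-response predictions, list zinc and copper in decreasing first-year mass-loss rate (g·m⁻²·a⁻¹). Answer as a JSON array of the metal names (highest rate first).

zinc: temperature factor f = -0.071·(12.0) = -0.8520
  Pd branch = 0.0129·Pd^0.44·e^(0.046·RH+f) = 0.4811 μm/a
  Sd branch = 0.0175·Sd^0.57·e^(0.008·RH+0.085·T) = 0.6263 μm/a
  r_corr = 0.4811 + 0.6263 = 1.107 μm/a
  mass loss = 1.107 μm/a × 7.14 g/cm³ = 7.907 g·m⁻²·a⁻¹
copper: f(T) = -0.080·(T−10) [T>10 °C] = -0.9600
  SO₂ term: 0.0053·6.7^0.26·exp(0.059·79-0.9600) = 0.3519
  Sd branch = 0.01025·Sd^0.27·e^(0.036·RH+0.049·T) = 0.8616 μm/a
  r_corr = 0.3519 + 0.8616 = 1.213 μm/a
  mass loss = 1.213 μm/a × 8.96 g/cm³ = 10.87 g·m⁻²·a⁻¹
Ordering by g·m⁻²·a⁻¹: copper (10.9) > zinc (7.91)

["copper", "zinc"]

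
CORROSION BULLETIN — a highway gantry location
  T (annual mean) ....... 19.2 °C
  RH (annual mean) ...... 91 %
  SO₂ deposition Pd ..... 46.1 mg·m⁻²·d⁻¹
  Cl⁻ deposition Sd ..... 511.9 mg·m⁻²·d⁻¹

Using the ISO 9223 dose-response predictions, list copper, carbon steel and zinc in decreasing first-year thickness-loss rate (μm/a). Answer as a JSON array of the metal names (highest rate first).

copper: T>10 °C ⇒ hinge -0.080·(19.2−10) = -0.7360
  sulphur-dioxide contribution → 1.475 μm/a
  chloride contribution → 3.746 μm/a
  total first-year rate 5.221 μm/a
carbon steel: T>10 °C ⇒ hinge -0.054·(19.2−10) = -0.4968
  sulphur-dioxide contribution → 48.73 μm/a
  chloride contribution → 211.8 μm/a
  total first-year rate 260.6 μm/a
zinc: T>10 °C ⇒ hinge -0.071·(19.2−10) = -0.6532
  sulphur-dioxide contribution → 2.382 μm/a
  chloride contribution → 6.489 μm/a
  ⇒ r_corr(zinc) = 8.871 μm/a
Ordering by μm/a: carbon steel (261) > zinc (8.87) > copper (5.22)

["carbon steel", "zinc", "copper"]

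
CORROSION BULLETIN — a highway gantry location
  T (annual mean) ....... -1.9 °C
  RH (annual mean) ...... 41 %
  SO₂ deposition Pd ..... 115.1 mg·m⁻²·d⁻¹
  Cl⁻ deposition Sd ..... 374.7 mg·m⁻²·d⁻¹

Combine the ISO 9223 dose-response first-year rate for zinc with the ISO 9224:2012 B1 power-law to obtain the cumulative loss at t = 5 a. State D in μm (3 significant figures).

zinc: T≤10 °C ⇒ hinge +0.038·(-1.9−10) = -0.4522
  Pd branch = 0.0129·Pd^0.44·e^(0.046·RH+f) = 0.4367 μm/a
  Sd branch = 0.0175·Sd^0.57·e^(0.008·RH+0.085·T) = 0.6058 μm/a
  sum: 0.4367 + 0.6058 → r_corr = 1.042 μm/a
Power-law: D(5) = r_corr · 5^0.813
  D(5) = 1.042 × 5^0.813 = 1.042 × 3.701 = 3.858 μm

D(5) = 3.86 μm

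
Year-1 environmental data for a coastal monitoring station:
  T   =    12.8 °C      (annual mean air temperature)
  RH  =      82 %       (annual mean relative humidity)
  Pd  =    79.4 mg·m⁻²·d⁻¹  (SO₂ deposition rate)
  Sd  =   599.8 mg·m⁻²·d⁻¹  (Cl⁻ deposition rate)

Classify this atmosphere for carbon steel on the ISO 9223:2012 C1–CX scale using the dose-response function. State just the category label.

CX

carbon steel: T>10 °C ⇒ hinge -0.054·(12.8−10) = -0.1512
  sulphur-dioxide contribution → 76.29 μm/a
  chloride contribution → 134.4 μm/a
  total first-year rate 210.7 μm/a
Category bounds: 200…700 μm/a bracket r_corr ⇒ CX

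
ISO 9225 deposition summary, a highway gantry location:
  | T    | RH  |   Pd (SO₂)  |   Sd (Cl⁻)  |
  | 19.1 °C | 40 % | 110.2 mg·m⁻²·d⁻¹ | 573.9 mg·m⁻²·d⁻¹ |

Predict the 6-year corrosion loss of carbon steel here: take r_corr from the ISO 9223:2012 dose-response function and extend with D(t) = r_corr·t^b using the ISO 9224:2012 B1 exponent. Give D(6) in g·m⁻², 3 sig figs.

carbon steel: temperature factor f = -0.054·(9.1) = -0.4914
  Pd branch = 1.77·Pd^0.52·e^(0.02·RH+f) = 27.79 μm/a
  Cl⁻ term: 0.102·573.9^0.62·exp(0.033·40+0.04·19.1) = 42.09
  sum: 27.79 + 42.09 → r_corr = 69.88 μm/a
Long-term exponent b (ISO 9224 Table 2, B1) = 0.523
  D(6) = 69.88 × 6^0.523 = 69.88 × 2.553 = 178.4 μm
  Mass loss = 178.4 μm × 7.85 g/cm³ = 1400 g·m⁻²

D(6) = 1.40e+03 g·m⁻²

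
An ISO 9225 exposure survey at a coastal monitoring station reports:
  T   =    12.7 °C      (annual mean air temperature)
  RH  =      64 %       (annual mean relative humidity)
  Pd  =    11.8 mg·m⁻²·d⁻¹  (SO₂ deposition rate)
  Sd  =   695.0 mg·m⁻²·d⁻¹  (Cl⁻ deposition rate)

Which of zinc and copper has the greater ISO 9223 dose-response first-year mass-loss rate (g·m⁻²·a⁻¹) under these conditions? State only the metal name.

zinc

zinc: temperature factor f = -0.071·(2.7) = -0.1917
  SO₂ term: 0.0129·11.8^0.44·exp(0.046·64-0.1917) = 0.5991
  Cl⁻ term: 0.0175·695.0^0.57·exp(0.008·64+0.085·12.7) = 3.582
  r_corr = 0.5991 + 3.582 = 4.181 μm/a
  mass loss = 4.181 μm/a × 7.14 g/cm³ = 29.85 g·m⁻²·a⁻¹
copper: f(T) = -0.080·(T−10) [T>10 °C] = -0.2160
  SO₂ term: 0.0053·11.8^0.26·exp(0.059·64-0.2160) = 0.354
  Cl⁻ term: 0.01025·695.0^0.27·exp(0.036·64+0.049·12.7) = 1.119
  sum: 0.354 + 1.119 → r_corr = 1.473 μm/a
  mass loss = 1.473 μm/a × 8.96 g/cm³ = 13.2 g·m⁻²·a⁻¹
Ordering by g·m⁻²·a⁻¹: zinc (29.9) > copper (13.2)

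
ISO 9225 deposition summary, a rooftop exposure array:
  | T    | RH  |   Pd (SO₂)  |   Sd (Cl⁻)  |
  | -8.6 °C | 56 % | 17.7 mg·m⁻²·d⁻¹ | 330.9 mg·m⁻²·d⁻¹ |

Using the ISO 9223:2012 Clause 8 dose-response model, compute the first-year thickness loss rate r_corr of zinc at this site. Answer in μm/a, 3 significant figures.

r_corr = 0.656 μm/a

zinc: T≤10 °C ⇒ hinge +0.038·(-8.6−10) = -0.7068
  sulphur-dioxide contribution → 0.2961 μm/a
  chloride contribution → 0.36 μm/a
  ⇒ r_corr(zinc) = 0.6562 μm/a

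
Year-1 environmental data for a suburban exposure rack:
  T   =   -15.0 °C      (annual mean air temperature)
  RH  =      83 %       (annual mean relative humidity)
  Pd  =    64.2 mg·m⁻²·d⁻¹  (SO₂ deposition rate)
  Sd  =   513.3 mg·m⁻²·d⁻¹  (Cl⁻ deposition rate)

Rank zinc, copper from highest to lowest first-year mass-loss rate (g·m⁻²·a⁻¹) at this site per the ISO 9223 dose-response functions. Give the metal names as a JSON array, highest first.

zinc: T≤10 °C ⇒ hinge +0.038·(-15.0−10) = -0.9500
  SO₂ term: 0.0129·64.2^0.44·exp(0.046·83-0.9500) = 1.417
  Sd branch = 0.0175·Sd^0.57·e^(0.008·RH+0.085·T) = 0.3331 μm/a
  sum: 1.417 + 0.3331 → r_corr = 1.75 μm/a
  mass loss = 1.75 μm/a × 7.14 g/cm³ = 12.5 g·m⁻²·a⁻¹
copper: T≤10 °C ⇒ hinge +0.126·(-15.0−10) = -3.1500
  SO₂ term: 0.0053·64.2^0.26·exp(0.059·83-3.1500) = 0.08973
  Cl⁻ term: 0.01025·513.3^0.27·exp(0.036·83+0.049·-15.0) = 0.526
  sum: 0.08973 + 0.526 → r_corr = 0.6157 μm/a
  mass loss = 0.6157 μm/a × 8.96 g/cm³ = 5.517 g·m⁻²·a⁻¹
Ordering by g·m⁻²·a⁻¹: zinc (12.5) > copper (5.52)

["zinc", "copper"]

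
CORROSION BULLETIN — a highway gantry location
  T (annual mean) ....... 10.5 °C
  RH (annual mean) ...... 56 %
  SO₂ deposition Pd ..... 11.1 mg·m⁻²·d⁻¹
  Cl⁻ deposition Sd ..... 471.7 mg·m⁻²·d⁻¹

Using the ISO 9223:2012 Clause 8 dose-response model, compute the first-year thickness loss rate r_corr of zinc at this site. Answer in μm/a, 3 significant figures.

r_corr = 2.71 μm/a

zinc: f(T) = -0.071·(T−10) [T>10 °C] = -0.0355
  SO₂ term: 0.0129·11.1^0.44·exp(0.046·56-0.0355) = 0.4719
  Sd branch = 0.0175·Sd^0.57·e^(0.008·RH+0.085·T) = 2.235 μm/a
  r_corr = 0.4719 + 2.235 = 2.707 μm/a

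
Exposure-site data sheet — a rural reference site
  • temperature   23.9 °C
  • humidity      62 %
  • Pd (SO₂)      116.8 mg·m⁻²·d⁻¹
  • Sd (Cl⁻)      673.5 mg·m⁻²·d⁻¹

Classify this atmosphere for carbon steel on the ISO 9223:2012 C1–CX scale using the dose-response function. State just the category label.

C5

carbon steel: T>10 °C ⇒ hinge -0.054·(23.9−10) = -0.7506
  sulphur-dioxide contribution → 34.32 μm/a
  chloride contribution → 116.4 μm/a
  total first-year rate 150.7 μm/a
151 μm/a falls in (80, 200] for carbon steel → category C5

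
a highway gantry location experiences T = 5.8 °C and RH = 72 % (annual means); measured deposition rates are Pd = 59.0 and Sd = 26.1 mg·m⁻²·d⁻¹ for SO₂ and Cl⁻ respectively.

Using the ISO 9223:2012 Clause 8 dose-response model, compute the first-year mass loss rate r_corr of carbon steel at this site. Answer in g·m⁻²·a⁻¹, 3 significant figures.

carbon steel: temperature factor f = +0.150·(-4.2) = -0.6300
  sulphur-dioxide contribution → 33.16 μm/a
  chloride contribution → 10.46 μm/a
  ⇒ r_corr(carbon steel) = 43.62 μm/a
Convert to mass loss: 43.62 μm/a × 7.85 g/cm³ = 342.4 g·m⁻²·a⁻¹

r_corr = 342 g·m⁻²·a⁻¹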